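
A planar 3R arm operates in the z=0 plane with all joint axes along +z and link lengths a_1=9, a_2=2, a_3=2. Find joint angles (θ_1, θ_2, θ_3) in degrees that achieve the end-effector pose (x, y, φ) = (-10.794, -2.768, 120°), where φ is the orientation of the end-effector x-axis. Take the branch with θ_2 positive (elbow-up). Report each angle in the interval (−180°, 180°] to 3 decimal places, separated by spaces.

-160.648 30.013 -109.365

wrist centre = target − a_3·(cos φ, sin φ) = (-9.7940, -4.5001)
cos θ_2 = (116.1729−9²−2²)/(2·9·2) = 0.8659; θ_2 = 30.0128° (elbow-up)
β = atan2(-4.5001,-9.7940) = -155.3226°; ψ = atan2(1.0004,10.7318) = 5.3255°
θ_1 = β − ψ = -160.6482°
θ_3 = φ − θ_1 − θ_2 = -109.3646° (wrapped to (-180°,180°])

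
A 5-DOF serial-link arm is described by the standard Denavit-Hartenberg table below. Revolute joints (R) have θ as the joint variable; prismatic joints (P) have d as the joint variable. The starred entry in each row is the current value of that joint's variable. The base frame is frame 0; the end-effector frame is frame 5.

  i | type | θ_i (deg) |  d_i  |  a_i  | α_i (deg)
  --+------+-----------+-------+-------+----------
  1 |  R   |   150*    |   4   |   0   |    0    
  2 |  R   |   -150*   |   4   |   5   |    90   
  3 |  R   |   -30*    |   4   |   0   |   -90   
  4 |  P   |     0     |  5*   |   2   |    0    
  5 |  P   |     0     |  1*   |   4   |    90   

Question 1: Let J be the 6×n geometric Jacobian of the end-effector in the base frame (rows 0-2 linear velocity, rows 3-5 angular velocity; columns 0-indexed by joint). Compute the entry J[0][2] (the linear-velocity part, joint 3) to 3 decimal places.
axis z_2 = (0.0000,-1.0000,0.0000); lever o_n−o_2 = (8.1962,-4.0000,2.1962)
cross product → J_v[:, 2] = (-2.1962,0.0000,8.1962)
J_ω[:, 2] = z_2
entry J[0][2] = -2.1962

-2.196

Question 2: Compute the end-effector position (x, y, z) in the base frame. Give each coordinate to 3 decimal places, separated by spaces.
13.196 -4.000 10.196

after link 1: o_1 = (0.0000, 0.0000, 4.0000)
after link 2: o_2 = (5.0000, 0.0000, 8.0000)
after link 3: o_3 = (5.0000, -4.0000, 8.0000)
after link 4: o_4 = (9.2321, -4.0000, 11.3301)
after link 5: o_5 = (13.1962, -4.0000, 10.1962)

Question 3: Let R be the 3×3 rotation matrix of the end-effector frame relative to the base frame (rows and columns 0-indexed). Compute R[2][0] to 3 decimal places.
-0.500

End-effector x-axis (col 0 of R) = (0.8660,-0.0000,-0.5000)
R[2][0] = -0.5000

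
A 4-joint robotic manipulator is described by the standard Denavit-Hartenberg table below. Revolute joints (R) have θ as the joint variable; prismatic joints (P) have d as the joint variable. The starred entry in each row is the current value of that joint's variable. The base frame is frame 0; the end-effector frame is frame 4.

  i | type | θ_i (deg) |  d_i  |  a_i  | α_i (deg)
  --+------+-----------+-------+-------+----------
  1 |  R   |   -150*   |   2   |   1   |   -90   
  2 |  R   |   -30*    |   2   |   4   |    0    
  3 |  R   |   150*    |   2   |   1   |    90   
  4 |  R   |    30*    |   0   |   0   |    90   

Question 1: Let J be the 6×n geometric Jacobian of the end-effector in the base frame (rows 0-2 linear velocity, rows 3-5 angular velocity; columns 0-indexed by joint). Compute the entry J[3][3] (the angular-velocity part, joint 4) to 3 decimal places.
axis z_3 = (-0.7500,-0.4330,-0.5000); lever o_n−o_3 = (0.0000,0.0000,0.0000)
cross product → J_v[:, 3] = (0.0000,0.0000,0.0000)
J_ω[:, 3] = z_3
entry J[3][3] = -0.7500

-0.750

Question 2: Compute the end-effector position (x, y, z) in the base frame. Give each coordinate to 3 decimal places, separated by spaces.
after link 1: o_1 = (-0.8660, -0.5000, 2.0000)
after link 2: o_2 = (-2.8660, -3.9641, 4.0000)
after link 3: o_3 = (-1.4330, -5.4462, 3.1340)
after link 4: o_4 = (-1.4330, -5.4462, 3.1340)

-1.433 -5.446 3.134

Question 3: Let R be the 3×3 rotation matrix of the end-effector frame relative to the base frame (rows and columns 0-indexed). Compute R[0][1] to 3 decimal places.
-0.750

End-effector y-axis (col 1 of R) = (-0.7500,-0.4330,-0.5000)
R[0][1] = -0.7500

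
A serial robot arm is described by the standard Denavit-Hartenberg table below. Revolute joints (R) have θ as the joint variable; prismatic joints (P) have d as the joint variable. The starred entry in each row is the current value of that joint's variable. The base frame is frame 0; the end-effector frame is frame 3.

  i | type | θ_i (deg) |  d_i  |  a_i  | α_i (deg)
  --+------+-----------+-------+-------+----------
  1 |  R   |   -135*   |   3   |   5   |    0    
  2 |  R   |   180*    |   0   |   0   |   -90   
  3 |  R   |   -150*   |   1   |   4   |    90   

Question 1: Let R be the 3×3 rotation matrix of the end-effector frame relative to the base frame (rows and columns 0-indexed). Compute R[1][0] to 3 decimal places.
-0.612

End-effector x-axis (col 0 of R) = (-0.6124,-0.6124,0.5000)
R[1][0] = -0.6124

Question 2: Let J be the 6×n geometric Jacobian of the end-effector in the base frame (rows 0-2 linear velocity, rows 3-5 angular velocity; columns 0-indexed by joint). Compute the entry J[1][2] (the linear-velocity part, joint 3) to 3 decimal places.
1.414

axis z_2 = (-0.7071,0.7071,0.0000); lever o_n−o_2 = (-3.1566,-1.7424,2.0000)
cross product → J_v[:, 2] = (1.4142,1.4142,3.4641)
J_ω[:, 2] = z_2
entry J[1][2] = 1.4142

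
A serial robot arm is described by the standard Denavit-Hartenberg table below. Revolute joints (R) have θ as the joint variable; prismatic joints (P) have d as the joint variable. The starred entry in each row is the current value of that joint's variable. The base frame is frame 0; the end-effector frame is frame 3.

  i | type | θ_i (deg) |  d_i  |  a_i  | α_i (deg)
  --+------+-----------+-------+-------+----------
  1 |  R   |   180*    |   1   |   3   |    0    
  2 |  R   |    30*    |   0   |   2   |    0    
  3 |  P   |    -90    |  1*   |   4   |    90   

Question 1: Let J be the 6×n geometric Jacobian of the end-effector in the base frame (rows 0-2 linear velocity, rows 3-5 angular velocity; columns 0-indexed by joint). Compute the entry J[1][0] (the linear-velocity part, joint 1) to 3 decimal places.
-6.732

axis z_0 = ẑ; lever o_n−o_0 = (-6.7321,2.4641,2.0000)
cross product → J_v[:, 0] = (-2.4641,-6.7321,0.0000)
J_ω[:, 0] = z_0
entry J[1][0] = -6.7321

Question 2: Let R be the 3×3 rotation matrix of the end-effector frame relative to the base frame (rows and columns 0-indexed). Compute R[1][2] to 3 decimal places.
0.500

End-effector z-axis (col 2 of R) = (0.8660,0.5000,0.0000)
R[1][2] = 0.5000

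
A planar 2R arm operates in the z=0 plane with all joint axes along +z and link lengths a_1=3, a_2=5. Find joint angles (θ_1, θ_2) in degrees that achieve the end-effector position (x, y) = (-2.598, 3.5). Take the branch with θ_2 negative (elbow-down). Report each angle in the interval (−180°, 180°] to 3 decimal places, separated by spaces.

-150.000 -120.001

cos θ_2 = (18.9996−3²−5²)/(2·3·5) = -0.5000; θ_2 = -120.0009° (elbow-down)
β = atan2(3.5000,-2.5980) = 126.5860°; ψ = atan2(-4.3301,0.4999) = -83.4140°
θ_1 = β − ψ = 210.0000°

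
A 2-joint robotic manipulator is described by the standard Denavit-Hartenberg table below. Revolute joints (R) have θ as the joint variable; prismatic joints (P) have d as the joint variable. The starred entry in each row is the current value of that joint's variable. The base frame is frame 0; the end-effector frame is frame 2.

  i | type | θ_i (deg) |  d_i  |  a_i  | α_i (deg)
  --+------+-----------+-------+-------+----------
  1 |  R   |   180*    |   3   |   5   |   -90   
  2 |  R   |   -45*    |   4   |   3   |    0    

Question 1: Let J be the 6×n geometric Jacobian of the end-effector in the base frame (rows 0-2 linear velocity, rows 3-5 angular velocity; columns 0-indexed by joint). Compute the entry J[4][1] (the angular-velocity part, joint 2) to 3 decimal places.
axis z_1 = (-0.0000,-1.0000,0.0000); lever o_n−o_1 = (-2.1213,-4.0000,2.1213)
cross product → J_v[:, 1] = (-2.1213,0.0000,-2.1213)
J_ω[:, 1] = z_1
entry J[4][1] = -1.0000

-1.000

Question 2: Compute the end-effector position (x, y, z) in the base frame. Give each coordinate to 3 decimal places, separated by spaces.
after link 1: o_1 = (-5.0000, 0.0000, 3.0000)
after link 2: o_2 = (-7.1213, -4.0000, 5.1213)

-7.121 -4.000 5.121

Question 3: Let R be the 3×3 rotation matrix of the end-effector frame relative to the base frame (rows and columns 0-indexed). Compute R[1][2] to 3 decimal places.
-1.000

End-effector z-axis (col 2 of R) = (-0.0000,-1.0000,0.0000)
R[1][2] = -1.0000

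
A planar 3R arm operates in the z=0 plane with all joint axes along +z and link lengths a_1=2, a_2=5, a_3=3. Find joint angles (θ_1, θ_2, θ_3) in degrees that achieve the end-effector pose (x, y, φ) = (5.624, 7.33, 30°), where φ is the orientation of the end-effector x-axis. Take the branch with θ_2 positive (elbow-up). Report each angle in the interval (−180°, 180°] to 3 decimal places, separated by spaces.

wrist centre = target − a_3·(cos φ, sin φ) = (3.0259, 5.8300)
cos θ_2 = (43.1451−2²−5²)/(2·2·5) = 0.7073; θ_2 = 44.9879° (elbow-up)
β = atan2(5.8300,3.0259) = 62.5695°; ψ = atan2(3.5348,5.5363) = 32.5573°
θ_1 = β − ψ = 30.0122°
θ_3 = φ − θ_1 − θ_2 = -45.0001° (wrapped to (-180°,180°])

30.012 44.988 -45.000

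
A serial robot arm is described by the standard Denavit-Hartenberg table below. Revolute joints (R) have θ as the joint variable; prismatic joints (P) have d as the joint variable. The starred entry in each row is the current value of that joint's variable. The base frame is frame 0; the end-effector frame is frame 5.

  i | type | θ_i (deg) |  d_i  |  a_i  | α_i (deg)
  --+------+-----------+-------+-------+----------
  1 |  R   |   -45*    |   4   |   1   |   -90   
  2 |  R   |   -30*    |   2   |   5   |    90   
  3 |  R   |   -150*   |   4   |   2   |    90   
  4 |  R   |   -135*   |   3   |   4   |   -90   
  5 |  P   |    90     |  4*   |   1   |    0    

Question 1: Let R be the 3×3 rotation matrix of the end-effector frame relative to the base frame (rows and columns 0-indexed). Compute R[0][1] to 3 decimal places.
-0.875

End-effector y-axis (col 1 of R) = (-0.8750,0.3750,0.3062)
R[0][1] = -0.8750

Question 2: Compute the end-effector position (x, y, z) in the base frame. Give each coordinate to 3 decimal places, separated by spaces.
after link 1: o_1 = (0.7071, -0.7071, 4.0000)
after link 2: o_2 = (5.1832, -2.3548, 6.5000)
after link 3: o_3 = (2.0012, -0.5870, 9.0981)
after link 4: o_4 = (6.4198, 0.6687, 7.1233)
after link 5: o_5 = (4.6136, -0.7499, 3.6991)

4.614 -0.750 3.699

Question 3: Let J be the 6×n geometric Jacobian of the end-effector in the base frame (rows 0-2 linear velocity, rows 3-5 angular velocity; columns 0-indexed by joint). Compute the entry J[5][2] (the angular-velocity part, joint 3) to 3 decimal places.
axis z_2 = (-0.3536,0.3536,0.8660); lever o_n−o_2 = (-0.5696,1.6049,-2.8009)
cross product → J_v[:, 2] = (-2.3801,-1.4836,-0.3660)
J_ω[:, 2] = z_2
entry J[5][2] = 0.8660

0.866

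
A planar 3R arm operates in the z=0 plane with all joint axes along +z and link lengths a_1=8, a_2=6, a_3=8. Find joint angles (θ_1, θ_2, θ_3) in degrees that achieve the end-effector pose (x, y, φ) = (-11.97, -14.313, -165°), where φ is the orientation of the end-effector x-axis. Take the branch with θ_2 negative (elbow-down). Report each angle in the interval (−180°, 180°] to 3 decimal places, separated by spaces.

wrist centre = target − a_3·(cos φ, sin φ) = (-4.2426, -12.2424)
cos θ_2 = (167.8771−8²−6²)/(2·8·6) = 0.7071; θ_2 = -45.0043° (elbow-down)
β = atan2(-12.2424,-4.2426) = -109.1136°; ψ = atan2(-4.2430,12.2423) = -19.1154°
θ_1 = β − ψ = -89.9983°
θ_3 = φ − θ_1 − θ_2 = -29.9974° (wrapped to (-180°,180°])

-89.998 -45.004 -29.997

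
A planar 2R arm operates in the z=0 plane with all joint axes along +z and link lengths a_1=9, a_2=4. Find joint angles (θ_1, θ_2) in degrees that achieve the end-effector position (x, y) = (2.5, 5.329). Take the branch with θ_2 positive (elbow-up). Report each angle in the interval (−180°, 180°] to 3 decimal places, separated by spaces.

cos θ_2 = (34.6482−9²−4²)/(2·9·4) = -0.8660; θ_2 = 149.9967° (elbow-up)
β = atan2(5.3290,2.5000) = 64.8673°; ψ = atan2(2.0002,5.5360) = 19.8651°
θ_1 = β − ψ = 45.0021°

45.002 149.997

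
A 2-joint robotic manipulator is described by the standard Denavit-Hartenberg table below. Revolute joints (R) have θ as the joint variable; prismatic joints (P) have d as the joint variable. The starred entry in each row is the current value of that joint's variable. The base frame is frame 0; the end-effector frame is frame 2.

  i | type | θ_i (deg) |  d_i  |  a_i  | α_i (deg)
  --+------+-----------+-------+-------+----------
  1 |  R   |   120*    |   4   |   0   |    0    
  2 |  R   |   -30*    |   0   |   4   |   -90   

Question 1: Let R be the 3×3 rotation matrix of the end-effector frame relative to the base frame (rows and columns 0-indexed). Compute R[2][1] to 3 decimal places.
-1.000

End-effector y-axis (col 1 of R) = (-0.0000,0.0000,-1.0000)
R[2][1] = -1.0000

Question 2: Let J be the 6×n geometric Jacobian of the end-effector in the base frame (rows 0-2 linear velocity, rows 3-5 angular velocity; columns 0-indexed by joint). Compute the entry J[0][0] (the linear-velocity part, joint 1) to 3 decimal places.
axis z_0 = ẑ; lever o_n−o_0 = (0.0000,4.0000,4.0000)
cross product → J_v[:, 0] = (-4.0000,0.0000,0.0000)
J_ω[:, 0] = z_0
entry J[0][0] = -4.0000

-4.000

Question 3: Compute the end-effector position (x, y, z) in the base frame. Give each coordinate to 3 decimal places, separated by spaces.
after link 1: o_1 = (0.0000, 0.0000, 4.0000)
after link 2: o_2 = (0.0000, 4.0000, 4.0000)

0.000 4.000 4.000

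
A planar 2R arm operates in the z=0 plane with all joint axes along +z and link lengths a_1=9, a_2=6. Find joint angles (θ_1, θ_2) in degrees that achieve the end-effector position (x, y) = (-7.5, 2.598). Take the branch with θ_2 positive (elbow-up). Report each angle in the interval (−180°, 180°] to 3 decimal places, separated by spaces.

cos θ_2 = (62.9996−9²−6²)/(2·9·6) = -0.5000; θ_2 = 120.0002° (elbow-up)
β = atan2(2.5980,-7.5000) = 160.8939°; ψ = atan2(5.1961,6.0000) = 40.8934°
θ_1 = β − ψ = 120.0005°

120.000 120.000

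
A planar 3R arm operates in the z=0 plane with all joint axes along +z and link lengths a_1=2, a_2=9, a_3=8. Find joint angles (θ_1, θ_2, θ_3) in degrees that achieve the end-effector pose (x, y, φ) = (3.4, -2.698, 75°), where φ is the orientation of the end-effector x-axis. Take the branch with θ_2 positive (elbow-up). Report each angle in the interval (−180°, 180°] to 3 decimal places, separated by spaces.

-119.998 44.998 150.000

wrist centre = target − a_3·(cos φ, sin φ) = (1.3294, -10.4254)
cos θ_2 = (110.4565−2²−9²)/(2·2·9) = 0.7071; θ_2 = 44.9984° (elbow-up)
β = atan2(-10.4254,1.3294) = -82.7329°; ψ = atan2(6.3638,8.3641) = 37.2654°
θ_1 = β − ψ = -119.9983°
θ_3 = φ − θ_1 − θ_2 = 149.9998° (wrapped to (-180°,180°])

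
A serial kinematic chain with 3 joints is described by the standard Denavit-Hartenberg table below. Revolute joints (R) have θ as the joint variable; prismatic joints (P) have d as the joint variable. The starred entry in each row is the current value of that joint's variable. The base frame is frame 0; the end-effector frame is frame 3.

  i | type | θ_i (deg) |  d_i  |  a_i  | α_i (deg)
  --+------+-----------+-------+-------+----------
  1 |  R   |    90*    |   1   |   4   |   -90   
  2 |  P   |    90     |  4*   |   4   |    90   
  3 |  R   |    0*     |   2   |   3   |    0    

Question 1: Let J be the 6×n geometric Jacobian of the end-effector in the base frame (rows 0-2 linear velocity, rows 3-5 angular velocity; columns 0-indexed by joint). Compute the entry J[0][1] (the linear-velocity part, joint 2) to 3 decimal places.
-1.000

prismatic axis z_1 = (-1.0000,0.0000,0.0000)
J_v[:, 1] = z_1; J_ω[:, 1] = (0,0,0)
entry J[0][1] = -1.0000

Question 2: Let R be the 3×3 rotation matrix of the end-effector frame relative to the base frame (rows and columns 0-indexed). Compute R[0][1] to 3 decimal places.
-1.000

End-effector y-axis (col 1 of R) = (-1.0000,0.0000,0.0000)
R[0][1] = -1.0000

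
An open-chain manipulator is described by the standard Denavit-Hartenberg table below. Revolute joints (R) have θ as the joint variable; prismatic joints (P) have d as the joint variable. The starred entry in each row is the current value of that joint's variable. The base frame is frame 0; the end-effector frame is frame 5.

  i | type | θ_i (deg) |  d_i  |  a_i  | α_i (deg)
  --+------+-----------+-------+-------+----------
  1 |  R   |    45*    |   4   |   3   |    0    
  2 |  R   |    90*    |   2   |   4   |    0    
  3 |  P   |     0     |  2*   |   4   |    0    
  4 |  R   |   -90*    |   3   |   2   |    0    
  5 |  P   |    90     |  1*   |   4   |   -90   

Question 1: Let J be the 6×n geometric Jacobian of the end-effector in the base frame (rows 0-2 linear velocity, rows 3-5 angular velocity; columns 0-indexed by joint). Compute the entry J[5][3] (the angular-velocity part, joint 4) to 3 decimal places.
axis z_3 = (0.0000,0.0000,1.0000); lever o_n−o_3 = (-1.4142,4.2426,4.0000)
cross product → J_v[:, 3] = (-4.2426,-1.4142,0.0000)
J_ω[:, 3] = z_3
entry J[5][3] = 1.0000

1.000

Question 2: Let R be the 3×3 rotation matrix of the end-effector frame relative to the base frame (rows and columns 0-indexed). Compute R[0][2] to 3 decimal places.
-0.707

End-effector z-axis (col 2 of R) = (-0.7071,-0.7071,0.0000)
R[0][2] = -0.7071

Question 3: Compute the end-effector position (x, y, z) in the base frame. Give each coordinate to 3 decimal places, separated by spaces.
-4.950 12.021 12.000

after link 1: o_1 = (2.1213, 2.1213, 4.0000)
after link 2: o_2 = (-0.7071, 4.9497, 6.0000)
after link 3: o_3 = (-3.5355, 7.7782, 8.0000)
after link 4: o_4 = (-2.1213, 9.1924, 11.0000)
after link 5: o_5 = (-4.9497, 12.0208, 12.0000)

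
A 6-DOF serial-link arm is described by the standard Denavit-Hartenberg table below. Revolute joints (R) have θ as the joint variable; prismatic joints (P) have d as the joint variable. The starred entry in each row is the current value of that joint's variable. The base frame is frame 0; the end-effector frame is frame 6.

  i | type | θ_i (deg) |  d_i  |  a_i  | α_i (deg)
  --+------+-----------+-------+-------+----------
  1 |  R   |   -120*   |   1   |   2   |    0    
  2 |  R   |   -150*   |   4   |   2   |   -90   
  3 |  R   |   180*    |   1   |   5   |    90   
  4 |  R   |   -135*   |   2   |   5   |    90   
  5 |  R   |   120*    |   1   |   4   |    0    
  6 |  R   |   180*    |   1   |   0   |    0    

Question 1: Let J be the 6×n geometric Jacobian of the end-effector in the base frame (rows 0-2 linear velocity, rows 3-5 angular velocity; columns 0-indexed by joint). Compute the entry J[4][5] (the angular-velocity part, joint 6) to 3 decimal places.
0.707

axis z_5 = (-0.7071,0.7071,0.0000); lever o_n−o_5 = (-0.7071,0.7071,0.0000)
cross product → J_v[:, 5] = (-0.0000,-0.0000,0.0000)
J_ω[:, 5] = z_5
entry J[4][5] = 0.7071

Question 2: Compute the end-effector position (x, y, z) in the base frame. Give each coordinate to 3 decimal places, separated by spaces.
after link 1: o_1 = (-1.0000, -1.7321, 1.0000)
after link 2: o_2 = (-1.0000, 0.2679, 5.0000)
after link 3: o_3 = (-2.0000, -4.7321, 5.0000)
after link 4: o_4 = (1.5355, -1.1965, 3.0000)
after link 5: o_5 = (-0.5858, -1.9036, -0.4641)
after link 6: o_6 = (-1.2929, -1.1965, -0.4641)

-1.293 -1.197 -0.464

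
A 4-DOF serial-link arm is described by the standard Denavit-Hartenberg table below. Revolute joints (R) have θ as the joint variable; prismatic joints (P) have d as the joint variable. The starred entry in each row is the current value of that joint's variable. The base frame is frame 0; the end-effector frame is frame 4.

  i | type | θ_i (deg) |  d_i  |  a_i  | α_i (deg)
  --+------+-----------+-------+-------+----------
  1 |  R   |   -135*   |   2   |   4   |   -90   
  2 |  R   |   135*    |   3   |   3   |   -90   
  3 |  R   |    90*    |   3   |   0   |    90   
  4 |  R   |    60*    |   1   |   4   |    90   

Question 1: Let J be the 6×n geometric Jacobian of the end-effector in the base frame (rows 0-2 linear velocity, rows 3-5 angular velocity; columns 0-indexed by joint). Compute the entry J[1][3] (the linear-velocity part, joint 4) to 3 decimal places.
-1.449

axis z_3 = (0.5000,0.5000,-0.7071); lever o_n−o_3 = (0.8178,3.6463,1.7424)
cross product → J_v[:, 3] = (3.4495,-1.4495,1.4142)
J_ω[:, 3] = z_3
entry J[1][3] = -1.4495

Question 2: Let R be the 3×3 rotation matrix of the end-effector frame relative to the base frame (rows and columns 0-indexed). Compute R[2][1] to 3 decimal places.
-0.707

End-effector y-axis (col 1 of R) = (0.5000,0.5000,-0.7071)
R[2][1] = -0.7071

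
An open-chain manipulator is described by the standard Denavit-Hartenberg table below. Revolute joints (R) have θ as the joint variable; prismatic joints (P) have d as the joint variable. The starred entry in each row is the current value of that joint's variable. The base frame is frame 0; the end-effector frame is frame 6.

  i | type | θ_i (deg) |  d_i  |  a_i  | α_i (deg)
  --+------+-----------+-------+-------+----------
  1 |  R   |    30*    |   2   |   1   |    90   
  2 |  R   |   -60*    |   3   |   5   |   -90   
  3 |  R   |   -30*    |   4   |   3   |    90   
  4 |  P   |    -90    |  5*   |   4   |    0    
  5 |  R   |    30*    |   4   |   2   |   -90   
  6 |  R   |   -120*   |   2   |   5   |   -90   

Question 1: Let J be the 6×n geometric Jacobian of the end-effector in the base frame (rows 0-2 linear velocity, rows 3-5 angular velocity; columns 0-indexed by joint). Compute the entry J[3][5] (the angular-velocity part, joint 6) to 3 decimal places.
axis z_5 = (0.9163,0.0290,-0.3995); lever o_n−o_5 = (3.6126,-2.5227,3.0960)
cross product → J_v[:, 5] = (-0.9181,-4.2800,-2.4163)
J_ω[:, 5] = z_5
entry J[3][5] = 0.9163

0.916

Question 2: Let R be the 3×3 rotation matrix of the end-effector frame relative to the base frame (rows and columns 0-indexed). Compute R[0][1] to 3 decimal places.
-0.916

End-effector y-axis (col 1 of R) = (-0.9163,-0.0290,0.3995)
R[0][1] = -0.9163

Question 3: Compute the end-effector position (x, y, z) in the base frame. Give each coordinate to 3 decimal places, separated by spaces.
after link 1: o_1 = (0.8660, 0.5000, 2.0000)
after link 2: o_2 = (4.5311, -0.8481, -2.3301)
after link 3: o_3 = (9.4061, 0.2345, -2.5801)
after link 4: o_4 = (7.4886, -5.8726, -2.4151)
after link 5: o_5 = (7.6806, -10.3391, -2.2990)
after link 6: o_6 = (11.2932, -12.8618, 0.7970)

11.293 -12.862 0.797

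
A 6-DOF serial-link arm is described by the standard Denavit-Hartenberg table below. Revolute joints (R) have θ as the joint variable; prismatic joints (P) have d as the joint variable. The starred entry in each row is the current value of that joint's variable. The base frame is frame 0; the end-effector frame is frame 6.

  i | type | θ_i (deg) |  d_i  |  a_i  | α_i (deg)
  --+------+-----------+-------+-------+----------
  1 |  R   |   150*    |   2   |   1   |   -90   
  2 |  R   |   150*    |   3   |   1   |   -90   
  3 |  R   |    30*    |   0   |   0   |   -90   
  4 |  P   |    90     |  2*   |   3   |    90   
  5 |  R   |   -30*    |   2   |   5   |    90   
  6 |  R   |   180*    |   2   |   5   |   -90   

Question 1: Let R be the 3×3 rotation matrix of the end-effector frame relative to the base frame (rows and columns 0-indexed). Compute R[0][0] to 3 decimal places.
0.404

End-effector x-axis (col 0 of R) = (0.4040,0.2667,0.8750)
R[0][0] = 0.4040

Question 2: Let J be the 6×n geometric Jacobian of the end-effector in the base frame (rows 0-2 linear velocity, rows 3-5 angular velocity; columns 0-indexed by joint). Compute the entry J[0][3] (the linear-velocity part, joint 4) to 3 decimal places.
0.058

prismatic axis z_3 = (0.0580,0.9665,0.2500)
J_v[:, 3] = z_3; J_ω[:, 3] = (0,0,0)
entry J[0][3] = 0.0580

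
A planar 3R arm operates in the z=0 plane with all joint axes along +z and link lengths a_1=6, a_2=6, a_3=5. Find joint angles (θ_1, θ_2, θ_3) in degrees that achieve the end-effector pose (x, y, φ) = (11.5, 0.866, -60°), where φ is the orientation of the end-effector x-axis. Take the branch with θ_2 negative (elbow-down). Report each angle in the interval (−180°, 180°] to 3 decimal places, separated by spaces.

wrist centre = target − a_3·(cos φ, sin φ) = (9.0000, 5.1961)
cos θ_2 = (107.9997−6²−6²)/(2·6·6) = 0.5000; θ_2 = -60.0002° (elbow-down)
β = atan2(5.1961,9.0000) = 29.9999°; ψ = atan2(-5.1962,9.0000) = -30.0001°
θ_1 = β − ψ = 60.0000°
θ_3 = φ − θ_1 − θ_2 = -59.9998° (wrapped to (-180°,180°])

60.000 -60.000 -60.000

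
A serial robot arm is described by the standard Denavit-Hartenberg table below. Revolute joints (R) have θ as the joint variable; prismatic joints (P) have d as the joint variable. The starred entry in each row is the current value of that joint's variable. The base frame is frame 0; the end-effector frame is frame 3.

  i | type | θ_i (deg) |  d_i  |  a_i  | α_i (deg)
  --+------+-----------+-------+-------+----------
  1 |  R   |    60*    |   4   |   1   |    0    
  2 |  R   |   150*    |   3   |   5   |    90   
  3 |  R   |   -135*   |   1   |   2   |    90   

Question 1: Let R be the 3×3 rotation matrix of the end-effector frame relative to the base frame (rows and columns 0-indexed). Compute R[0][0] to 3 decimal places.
0.612

End-effector x-axis (col 0 of R) = (0.6124,0.3536,-0.7071)
R[0][0] = 0.6124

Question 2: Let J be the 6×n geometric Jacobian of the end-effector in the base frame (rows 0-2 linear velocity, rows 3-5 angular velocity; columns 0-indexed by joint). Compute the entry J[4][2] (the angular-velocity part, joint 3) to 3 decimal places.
0.866

axis z_2 = (-0.5000,0.8660,0.0000); lever o_n−o_2 = (0.7247,1.5731,-1.4142)
cross product → J_v[:, 2] = (-1.2247,-0.7071,-1.4142)
J_ω[:, 2] = z_2
entry J[4][2] = 0.8660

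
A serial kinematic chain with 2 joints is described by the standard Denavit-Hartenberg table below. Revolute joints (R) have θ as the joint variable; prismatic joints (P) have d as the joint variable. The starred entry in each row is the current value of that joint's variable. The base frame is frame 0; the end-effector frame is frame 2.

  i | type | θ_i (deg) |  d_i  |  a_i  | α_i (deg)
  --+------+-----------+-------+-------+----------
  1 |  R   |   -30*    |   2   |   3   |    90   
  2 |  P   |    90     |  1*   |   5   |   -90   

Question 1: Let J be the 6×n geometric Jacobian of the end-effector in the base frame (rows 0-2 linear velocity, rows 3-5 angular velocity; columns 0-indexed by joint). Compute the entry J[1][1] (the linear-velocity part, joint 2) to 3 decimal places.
-0.866

prismatic axis z_1 = (-0.5000,-0.8660,0.0000)
J_v[:, 1] = z_1; J_ω[:, 1] = (0,0,0)
entry J[1][1] = -0.8660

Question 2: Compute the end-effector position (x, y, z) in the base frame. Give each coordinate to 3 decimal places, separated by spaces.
after link 1: o_1 = (2.5981, -1.5000, 2.0000)
after link 2: o_2 = (2.0981, -2.3660, 7.0000)

2.098 -2.366 7.000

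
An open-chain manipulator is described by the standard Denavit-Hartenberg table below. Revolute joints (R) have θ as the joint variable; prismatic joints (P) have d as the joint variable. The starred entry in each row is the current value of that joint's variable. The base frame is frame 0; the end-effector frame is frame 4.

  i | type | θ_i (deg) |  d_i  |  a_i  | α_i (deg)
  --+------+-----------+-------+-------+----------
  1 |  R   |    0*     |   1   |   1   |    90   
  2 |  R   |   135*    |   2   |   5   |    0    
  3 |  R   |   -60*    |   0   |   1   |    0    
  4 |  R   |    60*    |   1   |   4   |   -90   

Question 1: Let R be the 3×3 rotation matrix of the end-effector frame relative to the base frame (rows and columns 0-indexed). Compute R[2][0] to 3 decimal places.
End-effector x-axis (col 0 of R) = (-0.7071,0.0000,0.7071)
R[2][0] = 0.7071

0.707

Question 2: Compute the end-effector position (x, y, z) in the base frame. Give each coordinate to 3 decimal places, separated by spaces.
-5.105 -3.000 8.330

after link 1: o_1 = (1.0000, 0.0000, 1.0000)
after link 2: o_2 = (-2.5355, -2.0000, 4.5355)
after link 3: o_3 = (-2.2767, -2.0000, 5.5015)
after link 4: o_4 = (-5.1051, -3.0000, 8.3299)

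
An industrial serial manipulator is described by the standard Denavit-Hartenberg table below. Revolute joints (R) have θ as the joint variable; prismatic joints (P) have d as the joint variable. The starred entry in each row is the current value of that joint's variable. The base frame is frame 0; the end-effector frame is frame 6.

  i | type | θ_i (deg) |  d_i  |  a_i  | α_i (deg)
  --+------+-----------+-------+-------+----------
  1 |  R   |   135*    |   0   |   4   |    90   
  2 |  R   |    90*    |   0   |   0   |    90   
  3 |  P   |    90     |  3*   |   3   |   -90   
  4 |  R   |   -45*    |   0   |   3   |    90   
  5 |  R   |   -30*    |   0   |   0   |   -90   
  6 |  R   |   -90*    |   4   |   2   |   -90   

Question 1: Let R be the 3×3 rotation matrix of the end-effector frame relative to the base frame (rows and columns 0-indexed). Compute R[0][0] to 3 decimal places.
-1.000

End-effector x-axis (col 0 of R) = (-1.0000,0.0000,-0.0000)
R[0][0] = -1.0000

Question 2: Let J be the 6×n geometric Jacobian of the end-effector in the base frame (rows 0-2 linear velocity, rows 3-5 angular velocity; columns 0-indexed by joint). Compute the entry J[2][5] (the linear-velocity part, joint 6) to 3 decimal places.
axis z_5 = (0.0000,0.5000,-0.8660); lever o_n−o_5 = (-2.0000,2.0000,-3.4641)
cross product → J_v[:, 5] = (0.0000,1.7321,1.0000)
J_ω[:, 5] = z_5
entry J[2][5] = 1.0000

1.000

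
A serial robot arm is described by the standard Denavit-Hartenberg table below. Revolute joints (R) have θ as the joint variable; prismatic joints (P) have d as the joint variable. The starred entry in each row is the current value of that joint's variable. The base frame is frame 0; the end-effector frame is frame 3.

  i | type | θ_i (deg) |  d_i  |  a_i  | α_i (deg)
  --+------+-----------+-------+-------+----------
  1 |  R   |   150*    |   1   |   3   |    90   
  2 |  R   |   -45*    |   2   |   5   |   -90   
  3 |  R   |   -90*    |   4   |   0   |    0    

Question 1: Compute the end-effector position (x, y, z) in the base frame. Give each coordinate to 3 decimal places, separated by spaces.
-7.109 6.414 0.293

after link 1: o_1 = (-2.5981, 1.5000, 1.0000)
after link 2: o_2 = (-4.6599, 4.9998, -2.5355)
after link 3: o_3 = (-7.1094, 6.4140, 0.2929)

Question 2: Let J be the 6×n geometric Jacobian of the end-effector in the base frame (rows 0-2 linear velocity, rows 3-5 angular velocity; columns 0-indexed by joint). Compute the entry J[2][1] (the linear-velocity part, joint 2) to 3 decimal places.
axis z_1 = (0.5000,0.8660,0.0000); lever o_n−o_1 = (-4.5114,4.9140,-0.7071)
cross product → J_v[:, 1] = (-0.6124,0.3536,6.3640)
J_ω[:, 1] = z_1
entry J[2][1] = 6.3640

6.364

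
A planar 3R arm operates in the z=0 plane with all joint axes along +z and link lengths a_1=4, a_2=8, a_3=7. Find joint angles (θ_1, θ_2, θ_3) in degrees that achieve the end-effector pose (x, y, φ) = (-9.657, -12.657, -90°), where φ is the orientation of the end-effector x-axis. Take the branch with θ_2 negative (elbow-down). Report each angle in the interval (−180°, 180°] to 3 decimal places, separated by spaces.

-119.281 -44.994 74.276

wrist centre = target − a_3·(cos φ, sin φ) = (-9.6570, -5.6570)
cos θ_2 = (125.2593−4²−8²)/(2·4·8) = 0.7072; θ_2 = -44.9943° (elbow-down)
β = atan2(-5.6570,-9.6570) = -149.6385°; ψ = atan2(-5.6563,9.6574) = -30.3573°
θ_1 = β − ψ = -119.2813°
θ_3 = φ − θ_1 − θ_2 = 74.2756° (wrapped to (-180°,180°])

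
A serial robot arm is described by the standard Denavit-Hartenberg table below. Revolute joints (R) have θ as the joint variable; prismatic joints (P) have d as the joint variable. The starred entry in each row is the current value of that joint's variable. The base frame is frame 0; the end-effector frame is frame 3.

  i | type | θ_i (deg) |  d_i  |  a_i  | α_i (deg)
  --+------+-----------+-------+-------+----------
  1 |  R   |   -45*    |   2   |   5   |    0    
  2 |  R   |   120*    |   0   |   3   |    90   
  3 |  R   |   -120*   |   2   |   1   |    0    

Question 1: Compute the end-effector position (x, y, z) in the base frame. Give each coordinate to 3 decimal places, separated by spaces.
6.114 -1.638 1.134

after link 1: o_1 = (3.5355, -3.5355, 2.0000)
after link 2: o_2 = (4.3120, -0.6378, 2.0000)
after link 3: o_3 = (6.1144, -1.6384, 1.1340)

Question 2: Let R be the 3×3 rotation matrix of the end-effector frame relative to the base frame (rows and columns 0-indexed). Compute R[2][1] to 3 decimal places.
End-effector y-axis (col 1 of R) = (0.2241,0.8365,-0.5000)
R[2][1] = -0.5000

-0.500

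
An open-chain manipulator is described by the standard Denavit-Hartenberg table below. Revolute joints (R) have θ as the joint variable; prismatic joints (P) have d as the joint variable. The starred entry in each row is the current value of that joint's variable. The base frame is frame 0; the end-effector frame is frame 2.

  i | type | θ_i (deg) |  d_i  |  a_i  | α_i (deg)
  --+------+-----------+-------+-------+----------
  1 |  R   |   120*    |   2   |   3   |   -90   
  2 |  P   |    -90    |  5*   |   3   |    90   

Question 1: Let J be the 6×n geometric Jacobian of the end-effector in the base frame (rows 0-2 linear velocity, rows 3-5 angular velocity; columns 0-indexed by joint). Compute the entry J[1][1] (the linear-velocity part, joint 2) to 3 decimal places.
-0.500

prismatic axis z_1 = (-0.8660,-0.5000,0.0000)
J_v[:, 1] = z_1; J_ω[:, 1] = (0,0,0)
entry J[1][1] = -0.5000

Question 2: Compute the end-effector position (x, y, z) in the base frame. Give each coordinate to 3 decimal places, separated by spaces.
after link 1: o_1 = (-1.5000, 2.5981, 2.0000)
after link 2: o_2 = (-5.8301, 0.0981, 5.0000)

-5.830 0.098 5.000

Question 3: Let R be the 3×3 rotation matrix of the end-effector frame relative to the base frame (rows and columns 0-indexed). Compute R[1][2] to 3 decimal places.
-0.866

End-effector z-axis (col 2 of R) = (0.5000,-0.8660,0.0000)
R[1][2] = -0.8660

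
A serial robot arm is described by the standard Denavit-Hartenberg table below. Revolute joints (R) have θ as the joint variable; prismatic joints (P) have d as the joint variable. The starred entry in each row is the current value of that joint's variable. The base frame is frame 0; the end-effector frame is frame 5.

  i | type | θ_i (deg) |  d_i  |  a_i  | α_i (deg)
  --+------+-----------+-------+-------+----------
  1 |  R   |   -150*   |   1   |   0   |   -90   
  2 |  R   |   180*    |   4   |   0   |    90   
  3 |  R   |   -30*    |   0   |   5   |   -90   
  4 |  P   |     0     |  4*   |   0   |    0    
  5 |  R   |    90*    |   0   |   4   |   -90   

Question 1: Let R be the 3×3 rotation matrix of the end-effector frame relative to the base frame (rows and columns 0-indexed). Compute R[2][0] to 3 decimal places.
End-effector x-axis (col 0 of R) = (0.0000,0.0000,1.0000)
R[2][0] = 1.0000

1.000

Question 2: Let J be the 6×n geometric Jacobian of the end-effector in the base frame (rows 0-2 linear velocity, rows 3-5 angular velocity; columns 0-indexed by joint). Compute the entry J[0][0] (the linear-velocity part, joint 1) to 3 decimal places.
1.134

axis z_0 = ẑ; lever o_n−o_0 = (7.9641,-1.1340,5.0000)
cross product → J_v[:, 0] = (1.1340,7.9641,-0.0000)
J_ω[:, 0] = z_0
entry J[0][0] = 1.1340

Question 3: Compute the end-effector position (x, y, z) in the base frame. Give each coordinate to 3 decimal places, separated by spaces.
after link 1: o_1 = (0.0000, 0.0000, 1.0000)
after link 2: o_2 = (2.0000, -3.4641, 1.0000)
after link 3: o_3 = (4.5000, 0.8660, 1.0000)
after link 4: o_4 = (7.9641, -1.1340, 1.0000)
after link 5: o_5 = (7.9641, -1.1340, 5.0000)

7.964 -1.134 5.000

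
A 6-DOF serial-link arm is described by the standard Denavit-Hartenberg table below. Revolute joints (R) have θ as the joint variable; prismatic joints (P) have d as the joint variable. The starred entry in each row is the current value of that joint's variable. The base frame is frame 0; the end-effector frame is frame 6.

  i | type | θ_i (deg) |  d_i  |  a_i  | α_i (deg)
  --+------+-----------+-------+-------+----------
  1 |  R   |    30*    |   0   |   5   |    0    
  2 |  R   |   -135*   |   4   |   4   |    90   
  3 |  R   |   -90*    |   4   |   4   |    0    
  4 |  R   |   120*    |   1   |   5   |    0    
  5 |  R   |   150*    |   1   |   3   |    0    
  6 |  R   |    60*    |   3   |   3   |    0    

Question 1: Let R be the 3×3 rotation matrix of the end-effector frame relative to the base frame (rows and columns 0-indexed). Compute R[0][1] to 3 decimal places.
-0.224

End-effector y-axis (col 1 of R) = (-0.2241,-0.8365,-0.5000)
R[0][1] = -0.2241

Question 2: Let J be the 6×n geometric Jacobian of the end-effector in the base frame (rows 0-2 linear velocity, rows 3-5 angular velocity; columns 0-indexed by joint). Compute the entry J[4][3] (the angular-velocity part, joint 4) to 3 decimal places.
0.259

axis z_3 = (-0.9659,0.2588,0.0000); lever o_n−o_3 = (-4.7857,1.4582,-0.0981)
cross product → J_v[:, 3] = (-0.0254,-0.0947,-0.1699)
J_ω[:, 3] = z_3
entry J[4][3] = 0.2588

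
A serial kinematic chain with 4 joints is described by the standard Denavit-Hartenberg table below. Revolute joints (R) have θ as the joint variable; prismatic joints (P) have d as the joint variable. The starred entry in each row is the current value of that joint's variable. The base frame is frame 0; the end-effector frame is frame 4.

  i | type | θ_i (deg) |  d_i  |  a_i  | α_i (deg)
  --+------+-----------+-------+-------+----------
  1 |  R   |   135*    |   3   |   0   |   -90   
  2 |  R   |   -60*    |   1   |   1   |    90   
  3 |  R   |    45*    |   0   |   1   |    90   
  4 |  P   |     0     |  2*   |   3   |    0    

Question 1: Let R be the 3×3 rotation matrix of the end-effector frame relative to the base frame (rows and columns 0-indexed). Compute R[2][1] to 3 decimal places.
End-effector y-axis (col 1 of R) = (0.6124,-0.6124,0.5000)
R[2][1] = 0.5000

0.500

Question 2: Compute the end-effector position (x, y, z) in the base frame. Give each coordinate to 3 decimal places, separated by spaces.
after link 1: o_1 = (0.0000, 0.0000, 3.0000)
after link 2: o_2 = (-1.0607, -0.3536, 3.8660)
after link 3: o_3 = (-1.8107, -0.6036, 4.4784)
after link 4: o_4 = (-3.5607, 0.1464, 7.5403)

-3.561 0.146 7.540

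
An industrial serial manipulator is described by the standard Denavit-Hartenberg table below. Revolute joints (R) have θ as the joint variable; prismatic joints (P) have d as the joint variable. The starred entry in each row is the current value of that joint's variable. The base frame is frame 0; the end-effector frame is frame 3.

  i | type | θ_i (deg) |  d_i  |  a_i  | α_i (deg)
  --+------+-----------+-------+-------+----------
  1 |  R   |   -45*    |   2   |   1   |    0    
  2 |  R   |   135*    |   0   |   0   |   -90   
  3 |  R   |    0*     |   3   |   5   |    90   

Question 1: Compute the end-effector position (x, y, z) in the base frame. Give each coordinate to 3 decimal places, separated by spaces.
-2.293 4.293 2.000

after link 1: o_1 = (0.7071, -0.7071, 2.0000)
after link 2: o_2 = (0.7071, -0.7071, 2.0000)
after link 3: o_3 = (-2.2929, 4.2929, 2.0000)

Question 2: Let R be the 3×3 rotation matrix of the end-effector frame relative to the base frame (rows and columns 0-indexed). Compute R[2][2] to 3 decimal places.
1.000

End-effector z-axis (col 2 of R) = (0.0000,0.0000,1.0000)
R[2][2] = 1.0000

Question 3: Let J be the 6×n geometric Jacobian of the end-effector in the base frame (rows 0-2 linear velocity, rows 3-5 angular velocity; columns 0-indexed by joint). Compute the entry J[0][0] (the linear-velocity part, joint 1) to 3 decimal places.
axis z_0 = ẑ; lever o_n−o_0 = (-2.2929,4.2929,2.0000)
cross product → J_v[:, 0] = (-4.2929,-2.2929,0.0000)
J_ω[:, 0] = z_0
entry J[0][0] = -4.2929

-4.293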